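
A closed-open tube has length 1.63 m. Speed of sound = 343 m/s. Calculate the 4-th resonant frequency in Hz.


Given values:
  Tube type: closed-open, L = 1.63 m, c = 343 m/s, n = 4
Formula: f_n = (2n - 1) * c / (4 * L)
Compute 2n - 1 = 2*4 - 1 = 7
Compute 4 * L = 4 * 1.63 = 6.52
f = 7 * 343 / 6.52
f = 368.25

368.25 Hz


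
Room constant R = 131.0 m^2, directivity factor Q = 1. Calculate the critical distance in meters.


Given values:
  R = 131.0 m^2, Q = 1
Formula: d_c = 0.141 * sqrt(Q * R)
Compute Q * R = 1 * 131.0 = 131.0
Compute sqrt(131.0) = 11.4455
d_c = 0.141 * 11.4455 = 1.614

1.614 m


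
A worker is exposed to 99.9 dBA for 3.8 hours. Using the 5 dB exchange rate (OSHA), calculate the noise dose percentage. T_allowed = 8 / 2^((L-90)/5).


Given values:
  L = 99.9 dBA, T = 3.8 hours
Formula: T_allowed = 8 / 2^((L - 90) / 5)
Compute exponent: (99.9 - 90) / 5 = 1.98
Compute 2^(1.98) = 3.944931
T_allowed = 8 / 3.944931 = 2.027919 hours
Dose = (T / T_allowed) * 100
Dose = (3.8 / 2.027919) * 100 = 187.38

187.38 %


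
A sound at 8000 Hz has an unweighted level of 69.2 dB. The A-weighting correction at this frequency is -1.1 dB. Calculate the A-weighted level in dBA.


Given values:
  SPL = 69.2 dB
  A-weighting at 8000 Hz = -1.1 dB
Formula: L_A = SPL + A_weight
L_A = 69.2 + (-1.1)
L_A = 68.1

68.1 dBA


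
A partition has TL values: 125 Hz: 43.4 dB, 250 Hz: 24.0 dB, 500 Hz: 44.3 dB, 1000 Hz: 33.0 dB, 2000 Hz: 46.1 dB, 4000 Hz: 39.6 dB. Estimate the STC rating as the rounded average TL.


Given TL values at each frequency:
  125 Hz: 43.4 dB
  250 Hz: 24.0 dB
  500 Hz: 44.3 dB
  1000 Hz: 33.0 dB
  2000 Hz: 46.1 dB
  4000 Hz: 39.6 dB
Formula: STC ~ round(average of TL values)
Sum = 43.4 + 24.0 + 44.3 + 33.0 + 46.1 + 39.6 = 230.4
Average = 230.4 / 6 = 38.4
Rounded: 38

38


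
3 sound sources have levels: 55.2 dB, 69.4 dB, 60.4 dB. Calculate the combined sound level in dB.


Formula: L_total = 10 * log10( sum(10^(Li/10)) )
  Source 1: 10^(55.2/10) = 331131.1215
  Source 2: 10^(69.4/10) = 8709635.8996
  Source 3: 10^(60.4/10) = 1096478.1961
Sum of linear values = 10137245.2172
L_total = 10 * log10(10137245.2172) = 70.06

70.06 dB


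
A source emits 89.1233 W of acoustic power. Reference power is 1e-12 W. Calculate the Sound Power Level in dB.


Given values:
  W = 89.1233 W
  W_ref = 1e-12 W
Formula: SWL = 10 * log10(W / W_ref)
Compute ratio: W / W_ref = 89123300000000
Compute log10: log10(89123300000000) = 13.949991
Multiply: SWL = 10 * 13.949991 = 139.5

139.5 dB


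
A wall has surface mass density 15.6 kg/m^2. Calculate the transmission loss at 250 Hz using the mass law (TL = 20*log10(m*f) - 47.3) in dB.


Given values:
  m = 15.6 kg/m^2, f = 250 Hz
Formula: TL = 20 * log10(m * f) - 47.3
Compute m * f = 15.6 * 250 = 3900.0
Compute log10(3900.0) = 3.591065
Compute 20 * 3.591065 = 71.8213
TL = 71.8213 - 47.3 = 24.52

24.52 dB


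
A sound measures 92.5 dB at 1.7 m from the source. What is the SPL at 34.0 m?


Given values:
  SPL1 = 92.5 dB, r1 = 1.7 m, r2 = 34.0 m
Formula: SPL2 = SPL1 - 20 * log10(r2 / r1)
Compute ratio: r2 / r1 = 34.0 / 1.7 = 20.0
Compute log10: log10(20.0) = 1.30103
Compute drop: 20 * 1.30103 = 26.0206
SPL2 = 92.5 - 26.0206 = 66.48

66.48 dB


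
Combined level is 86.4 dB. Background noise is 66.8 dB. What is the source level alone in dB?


Given values:
  L_total = 86.4 dB, L_bg = 66.8 dB
Formula: L_source = 10 * log10(10^(L_total/10) - 10^(L_bg/10))
Convert to linear:
  10^(86.4/10) = 436515832.2402
  10^(66.8/10) = 4786300.9232
Difference: 436515832.2402 - 4786300.9232 = 431729531.317
L_source = 10 * log10(431729531.317) = 86.35

86.35 dB


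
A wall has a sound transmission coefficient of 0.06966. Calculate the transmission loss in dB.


Given values:
  tau = 0.06966
Formula: TL = 10 * log10(1 / tau)
Compute 1 / tau = 1 / 0.06966 = 14.3554
Compute log10(14.3554) = 1.157015
TL = 10 * 1.157015 = 11.57

11.57 dB


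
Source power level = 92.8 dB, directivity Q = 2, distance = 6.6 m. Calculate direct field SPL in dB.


Given values:
  Lw = 92.8 dB, Q = 2, r = 6.6 m
Formula: SPL = Lw + 10 * log10(Q / (4 * pi * r^2))
Compute 4 * pi * r^2 = 4 * pi * 6.6^2 = 547.3911
Compute Q / denom = 2 / 547.3911 = 0.00365369
Compute 10 * log10(0.00365369) = -24.3727
SPL = 92.8 + (-24.3727) = 68.43

68.43 dB


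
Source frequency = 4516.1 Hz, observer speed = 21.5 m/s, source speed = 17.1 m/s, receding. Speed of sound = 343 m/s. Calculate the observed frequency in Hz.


Given values:
  f_s = 4516.1 Hz, v_o = 21.5 m/s, v_s = 17.1 m/s
  Direction: receding
Formula: f_o = f_s * (c - v_o) / (c + v_s)
Numerator: c - v_o = 343 - 21.5 = 321.5
Denominator: c + v_s = 343 + 17.1 = 360.1
f_o = 4516.1 * 321.5 / 360.1 = 4032.01

4032.01 Hz


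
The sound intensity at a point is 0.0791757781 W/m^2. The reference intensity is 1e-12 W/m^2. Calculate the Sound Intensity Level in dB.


Given values:
  I = 0.0791757781 W/m^2
  I_ref = 1e-12 W/m^2
Formula: SIL = 10 * log10(I / I_ref)
Compute ratio: I / I_ref = 79175778100
Compute log10: log10(79175778100) = 10.898592
Multiply: SIL = 10 * 10.898592 = 108.99

108.99 dB


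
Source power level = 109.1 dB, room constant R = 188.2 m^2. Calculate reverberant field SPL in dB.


Given values:
  Lw = 109.1 dB, R = 188.2 m^2
Formula: SPL = Lw + 10 * log10(4 / R)
Compute 4 / R = 4 / 188.2 = 0.021254
Compute 10 * log10(0.021254) = -16.7256
SPL = 109.1 + (-16.7256) = 92.37

92.37 dB


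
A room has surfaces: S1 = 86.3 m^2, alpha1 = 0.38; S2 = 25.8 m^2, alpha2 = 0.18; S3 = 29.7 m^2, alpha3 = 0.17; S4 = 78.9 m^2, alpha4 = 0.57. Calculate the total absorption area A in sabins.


Given surfaces:
  Surface 1: 86.3 * 0.38 = 32.794
  Surface 2: 25.8 * 0.18 = 4.644
  Surface 3: 29.7 * 0.17 = 5.049
  Surface 4: 78.9 * 0.57 = 44.973
Formula: A = sum(Si * alpha_i)
A = 32.794 + 4.644 + 5.049 + 44.973
A = 87.46

87.46 sabins


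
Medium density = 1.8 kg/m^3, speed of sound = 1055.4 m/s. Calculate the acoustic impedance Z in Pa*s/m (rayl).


Given values:
  rho = 1.8 kg/m^3
  c = 1055.4 m/s
Formula: Z = rho * c
Z = 1.8 * 1055.4
Z = 1899.72

1899.72 rayl


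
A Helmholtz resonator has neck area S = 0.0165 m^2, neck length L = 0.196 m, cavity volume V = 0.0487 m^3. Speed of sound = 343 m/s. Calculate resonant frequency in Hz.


Given values:
  S = 0.0165 m^2, L = 0.196 m, V = 0.0487 m^3, c = 343 m/s
Formula: f = (c / (2*pi)) * sqrt(S / (V * L))
Compute V * L = 0.0487 * 0.196 = 0.0095452
Compute S / (V * L) = 0.0165 / 0.0095452 = 1.7286
Compute sqrt(1.7286) = 1.314762
Compute c / (2*pi) = 343 / 6.283185 = 54.590148
f = 54.590148 * 1.314762 = 71.77

71.77 Hz


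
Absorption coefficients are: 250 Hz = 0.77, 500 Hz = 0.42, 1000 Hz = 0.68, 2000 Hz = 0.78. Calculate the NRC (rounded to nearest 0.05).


Given values:
  a_250 = 0.77, a_500 = 0.42
  a_1000 = 0.68, a_2000 = 0.78
Formula: NRC = (a250 + a500 + a1000 + a2000) / 4
Sum = 0.77 + 0.42 + 0.68 + 0.78 = 2.65
NRC = 2.65 / 4 = 0.6625
Rounded to nearest 0.05: 0.65

0.65


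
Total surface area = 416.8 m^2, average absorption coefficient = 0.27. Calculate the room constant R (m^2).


Given values:
  S = 416.8 m^2, alpha = 0.27
Formula: R = S * alpha / (1 - alpha)
Numerator: 416.8 * 0.27 = 112.536
Denominator: 1 - 0.27 = 0.73
R = 112.536 / 0.73 = 154.16

154.16 m^2


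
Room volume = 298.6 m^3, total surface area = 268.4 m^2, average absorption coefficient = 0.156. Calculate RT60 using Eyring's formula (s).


Given values:
  V = 298.6 m^3, S = 268.4 m^2, alpha = 0.156
Formula: RT60 = 0.161 * V / (-S * ln(1 - alpha))
Compute ln(1 - 0.156) = ln(0.844) = -0.169603
Denominator: -268.4 * -0.169603 = 45.5214
Numerator: 0.161 * 298.6 = 48.0746
RT60 = 48.0746 / 45.5214 = 1.056

1.056 s


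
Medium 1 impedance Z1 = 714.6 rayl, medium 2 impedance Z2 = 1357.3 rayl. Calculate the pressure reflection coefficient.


Given values:
  Z1 = 714.6 rayl, Z2 = 1357.3 rayl
Formula: R = (Z2 - Z1) / (Z2 + Z1)
Numerator: Z2 - Z1 = 1357.3 - 714.6 = 642.7
Denominator: Z2 + Z1 = 1357.3 + 714.6 = 2071.9
R = 642.7 / 2071.9 = 0.3102

0.3102


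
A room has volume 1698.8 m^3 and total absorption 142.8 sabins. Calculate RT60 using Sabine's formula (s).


Given values:
  V = 1698.8 m^3
  A = 142.8 sabins
Formula: RT60 = 0.161 * V / A
Numerator: 0.161 * 1698.8 = 273.5068
RT60 = 273.5068 / 142.8 = 1.915

1.915 s


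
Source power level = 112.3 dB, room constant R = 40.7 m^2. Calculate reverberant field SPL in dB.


Given values:
  Lw = 112.3 dB, R = 40.7 m^2
Formula: SPL = Lw + 10 * log10(4 / R)
Compute 4 / R = 4 / 40.7 = 0.09828
Compute 10 * log10(0.09828) = -10.0753
SPL = 112.3 + (-10.0753) = 102.22

102.22 dB


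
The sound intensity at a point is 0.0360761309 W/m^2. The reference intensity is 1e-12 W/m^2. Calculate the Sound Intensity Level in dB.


Given values:
  I = 0.0360761309 W/m^2
  I_ref = 1e-12 W/m^2
Formula: SIL = 10 * log10(I / I_ref)
Compute ratio: I / I_ref = 36076130900
Compute log10: log10(36076130900) = 10.55722
Multiply: SIL = 10 * 10.55722 = 105.57

105.57 dB


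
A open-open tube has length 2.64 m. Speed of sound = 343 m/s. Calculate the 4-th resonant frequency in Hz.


Given values:
  Tube type: open-open, L = 2.64 m, c = 343 m/s, n = 4
Formula: f_n = n * c / (2 * L)
Compute 2 * L = 2 * 2.64 = 5.28
f = 4 * 343 / 5.28
f = 259.85

259.85 Hz


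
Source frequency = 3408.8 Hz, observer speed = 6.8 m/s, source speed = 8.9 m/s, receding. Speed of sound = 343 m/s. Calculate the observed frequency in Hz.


Given values:
  f_s = 3408.8 Hz, v_o = 6.8 m/s, v_s = 8.9 m/s
  Direction: receding
Formula: f_o = f_s * (c - v_o) / (c + v_s)
Numerator: c - v_o = 343 - 6.8 = 336.2
Denominator: c + v_s = 343 + 8.9 = 351.9
f_o = 3408.8 * 336.2 / 351.9 = 3256.72

3256.72 Hz


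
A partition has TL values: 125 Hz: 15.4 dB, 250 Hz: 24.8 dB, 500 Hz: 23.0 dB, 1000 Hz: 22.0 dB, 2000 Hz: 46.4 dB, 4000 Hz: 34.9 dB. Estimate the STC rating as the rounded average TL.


Given TL values at each frequency:
  125 Hz: 15.4 dB
  250 Hz: 24.8 dB
  500 Hz: 23.0 dB
  1000 Hz: 22.0 dB
  2000 Hz: 46.4 dB
  4000 Hz: 34.9 dB
Formula: STC ~ round(average of TL values)
Sum = 15.4 + 24.8 + 23.0 + 22.0 + 46.4 + 34.9 = 166.5
Average = 166.5 / 6 = 27.75
Rounded: 28

28


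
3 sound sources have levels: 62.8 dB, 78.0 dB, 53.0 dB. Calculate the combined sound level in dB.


Formula: L_total = 10 * log10( sum(10^(Li/10)) )
  Source 1: 10^(62.8/10) = 1905460.718
  Source 2: 10^(78.0/10) = 63095734.448
  Source 3: 10^(53.0/10) = 199526.2315
Sum of linear values = 65200721.3975
L_total = 10 * log10(65200721.3975) = 78.14

78.14 dB


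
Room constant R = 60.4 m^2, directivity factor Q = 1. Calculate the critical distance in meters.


Given values:
  R = 60.4 m^2, Q = 1
Formula: d_c = 0.141 * sqrt(Q * R)
Compute Q * R = 1 * 60.4 = 60.4
Compute sqrt(60.4) = 7.7717
d_c = 0.141 * 7.7717 = 1.096

1.096 m


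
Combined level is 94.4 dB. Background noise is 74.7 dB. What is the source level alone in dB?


Given values:
  L_total = 94.4 dB, L_bg = 74.7 dB
Formula: L_source = 10 * log10(10^(L_total/10) - 10^(L_bg/10))
Convert to linear:
  10^(94.4/10) = 2754228703.3382
  10^(74.7/10) = 29512092.2667
Difference: 2754228703.3382 - 29512092.2667 = 2724716611.0715
L_source = 10 * log10(2724716611.0715) = 94.35

94.35 dB


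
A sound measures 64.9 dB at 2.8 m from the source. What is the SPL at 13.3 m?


Given values:
  SPL1 = 64.9 dB, r1 = 2.8 m, r2 = 13.3 m
Formula: SPL2 = SPL1 - 20 * log10(r2 / r1)
Compute ratio: r2 / r1 = 13.3 / 2.8 = 4.75
Compute log10: log10(4.75) = 0.676694
Compute drop: 20 * 0.676694 = 13.5339
SPL2 = 64.9 - 13.5339 = 51.37

51.37 dB


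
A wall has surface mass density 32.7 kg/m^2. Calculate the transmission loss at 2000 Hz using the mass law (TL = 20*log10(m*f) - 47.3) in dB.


Given values:
  m = 32.7 kg/m^2, f = 2000 Hz
Formula: TL = 20 * log10(m * f) - 47.3
Compute m * f = 32.7 * 2000 = 65400.0
Compute log10(65400.0) = 4.815578
Compute 20 * 4.815578 = 96.3116
TL = 96.3116 - 47.3 = 49.01

49.01 dB


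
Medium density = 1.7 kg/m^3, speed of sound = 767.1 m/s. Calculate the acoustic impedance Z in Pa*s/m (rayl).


Given values:
  rho = 1.7 kg/m^3
  c = 767.1 m/s
Formula: Z = rho * c
Z = 1.7 * 767.1
Z = 1304.07

1304.07 rayl


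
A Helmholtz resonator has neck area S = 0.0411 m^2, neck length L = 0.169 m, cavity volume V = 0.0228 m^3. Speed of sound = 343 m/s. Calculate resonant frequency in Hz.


Given values:
  S = 0.0411 m^2, L = 0.169 m, V = 0.0228 m^3, c = 343 m/s
Formula: f = (c / (2*pi)) * sqrt(S / (V * L))
Compute V * L = 0.0228 * 0.169 = 0.0038532
Compute S / (V * L) = 0.0411 / 0.0038532 = 10.6665
Compute sqrt(10.6665) = 3.265961
Compute c / (2*pi) = 343 / 6.283185 = 54.590148
f = 54.590148 * 3.265961 = 178.29

178.29 Hz


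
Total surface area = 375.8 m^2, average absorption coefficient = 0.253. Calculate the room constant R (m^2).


Given values:
  S = 375.8 m^2, alpha = 0.253
Formula: R = S * alpha / (1 - alpha)
Numerator: 375.8 * 0.253 = 95.0774
Denominator: 1 - 0.253 = 0.747
R = 95.0774 / 0.747 = 127.28

127.28 m^2


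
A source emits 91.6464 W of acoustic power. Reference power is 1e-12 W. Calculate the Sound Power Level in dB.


Given values:
  W = 91.6464 W
  W_ref = 1e-12 W
Formula: SWL = 10 * log10(W / W_ref)
Compute ratio: W / W_ref = 91646400000000
Compute log10: log10(91646400000000) = 13.962115
Multiply: SWL = 10 * 13.962115 = 139.62

139.62 dB


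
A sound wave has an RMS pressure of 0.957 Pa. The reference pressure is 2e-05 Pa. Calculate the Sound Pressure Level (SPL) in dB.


Given values:
  p = 0.957 Pa
  p_ref = 2e-05 Pa
Formula: SPL = 20 * log10(p / p_ref)
Compute ratio: p / p_ref = 0.957 / 2e-05 = 47850
Compute log10: log10(47850) = 4.679882
Multiply: SPL = 20 * 4.679882 = 93.6

93.6 dB


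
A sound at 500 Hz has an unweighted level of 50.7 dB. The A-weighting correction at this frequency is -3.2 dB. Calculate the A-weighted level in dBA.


Given values:
  SPL = 50.7 dB
  A-weighting at 500 Hz = -3.2 dB
Formula: L_A = SPL + A_weight
L_A = 50.7 + (-3.2)
L_A = 47.5

47.5 dBA


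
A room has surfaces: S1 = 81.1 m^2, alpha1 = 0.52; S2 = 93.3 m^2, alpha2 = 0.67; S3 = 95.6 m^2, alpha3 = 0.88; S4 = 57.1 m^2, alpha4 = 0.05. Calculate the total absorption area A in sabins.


Given surfaces:
  Surface 1: 81.1 * 0.52 = 42.172
  Surface 2: 93.3 * 0.67 = 62.511
  Surface 3: 95.6 * 0.88 = 84.128
  Surface 4: 57.1 * 0.05 = 2.855
Formula: A = sum(Si * alpha_i)
A = 42.172 + 62.511 + 84.128 + 2.855
A = 191.67

191.67 sabins


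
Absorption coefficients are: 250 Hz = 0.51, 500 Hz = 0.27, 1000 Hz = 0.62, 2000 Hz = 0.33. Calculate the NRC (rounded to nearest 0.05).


Given values:
  a_250 = 0.51, a_500 = 0.27
  a_1000 = 0.62, a_2000 = 0.33
Formula: NRC = (a250 + a500 + a1000 + a2000) / 4
Sum = 0.51 + 0.27 + 0.62 + 0.33 = 1.73
NRC = 1.73 / 4 = 0.4325
Rounded to nearest 0.05: 0.45

0.45


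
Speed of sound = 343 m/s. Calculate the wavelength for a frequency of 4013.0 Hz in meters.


Given values:
  c = 343 m/s, f = 4013.0 Hz
Formula: lambda = c / f
lambda = 343 / 4013.0
lambda = 0.0855

0.0855 m


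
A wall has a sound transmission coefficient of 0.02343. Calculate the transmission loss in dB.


Given values:
  tau = 0.02343
Formula: TL = 10 * log10(1 / tau)
Compute 1 / tau = 1 / 0.02343 = 42.6803
Compute log10(42.6803) = 1.630227
TL = 10 * 1.630227 = 16.3

16.3 dB


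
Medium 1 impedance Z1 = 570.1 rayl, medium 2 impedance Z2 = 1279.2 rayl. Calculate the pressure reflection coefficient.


Given values:
  Z1 = 570.1 rayl, Z2 = 1279.2 rayl
Formula: R = (Z2 - Z1) / (Z2 + Z1)
Numerator: Z2 - Z1 = 1279.2 - 570.1 = 709.1
Denominator: Z2 + Z1 = 1279.2 + 570.1 = 1849.3
R = 709.1 / 1849.3 = 0.3834

0.3834


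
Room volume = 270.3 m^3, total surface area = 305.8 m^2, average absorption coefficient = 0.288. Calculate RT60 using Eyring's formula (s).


Given values:
  V = 270.3 m^3, S = 305.8 m^2, alpha = 0.288
Formula: RT60 = 0.161 * V / (-S * ln(1 - alpha))
Compute ln(1 - 0.288) = ln(0.712) = -0.339677
Denominator: -305.8 * -0.339677 = 103.8732
Numerator: 0.161 * 270.3 = 43.5183
RT60 = 43.5183 / 103.8732 = 0.419

0.419 s


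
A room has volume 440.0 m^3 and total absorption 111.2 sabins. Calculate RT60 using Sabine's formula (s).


Given values:
  V = 440.0 m^3
  A = 111.2 sabins
Formula: RT60 = 0.161 * V / A
Numerator: 0.161 * 440.0 = 70.84
RT60 = 70.84 / 111.2 = 0.637

0.637 s


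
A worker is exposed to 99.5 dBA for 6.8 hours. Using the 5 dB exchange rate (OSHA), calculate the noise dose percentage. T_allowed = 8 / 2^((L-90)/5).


Given values:
  L = 99.5 dBA, T = 6.8 hours
Formula: T_allowed = 8 / 2^((L - 90) / 5)
Compute exponent: (99.5 - 90) / 5 = 1.9
Compute 2^(1.9) = 3.732132
T_allowed = 8 / 3.732132 = 2.143547 hours
Dose = (T / T_allowed) * 100
Dose = (6.8 / 2.143547) * 100 = 317.23

317.23 %


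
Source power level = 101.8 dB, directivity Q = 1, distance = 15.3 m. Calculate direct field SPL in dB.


Given values:
  Lw = 101.8 dB, Q = 1, r = 15.3 m
Formula: SPL = Lw + 10 * log10(Q / (4 * pi * r^2))
Compute 4 * pi * r^2 = 4 * pi * 15.3^2 = 2941.6617
Compute Q / denom = 1 / 2941.6617 = 0.00033994
Compute 10 * log10(0.00033994) = -34.686
SPL = 101.8 + (-34.686) = 67.11

67.11 dB


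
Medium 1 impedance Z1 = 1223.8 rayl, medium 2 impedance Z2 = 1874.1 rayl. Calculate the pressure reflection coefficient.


Given values:
  Z1 = 1223.8 rayl, Z2 = 1874.1 rayl
Formula: R = (Z2 - Z1) / (Z2 + Z1)
Numerator: Z2 - Z1 = 1874.1 - 1223.8 = 650.3
Denominator: Z2 + Z1 = 1874.1 + 1223.8 = 3097.9
R = 650.3 / 3097.9 = 0.2099

0.2099


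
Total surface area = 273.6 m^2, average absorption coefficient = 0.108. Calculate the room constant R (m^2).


Given values:
  S = 273.6 m^2, alpha = 0.108
Formula: R = S * alpha / (1 - alpha)
Numerator: 273.6 * 0.108 = 29.5488
Denominator: 1 - 0.108 = 0.892
R = 29.5488 / 0.892 = 33.13

33.13 m^2


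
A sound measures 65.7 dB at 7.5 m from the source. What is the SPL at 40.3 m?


Given values:
  SPL1 = 65.7 dB, r1 = 7.5 m, r2 = 40.3 m
Formula: SPL2 = SPL1 - 20 * log10(r2 / r1)
Compute ratio: r2 / r1 = 40.3 / 7.5 = 5.3733
Compute log10: log10(5.3733) = 0.730241
Compute drop: 20 * 0.730241 = 14.6048
SPL2 = 65.7 - 14.6048 = 51.1

51.1 dB


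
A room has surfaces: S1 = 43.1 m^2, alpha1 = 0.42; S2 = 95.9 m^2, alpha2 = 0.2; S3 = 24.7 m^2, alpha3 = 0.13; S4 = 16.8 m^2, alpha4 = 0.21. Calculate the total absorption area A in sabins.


Given surfaces:
  Surface 1: 43.1 * 0.42 = 18.102
  Surface 2: 95.9 * 0.2 = 19.18
  Surface 3: 24.7 * 0.13 = 3.211
  Surface 4: 16.8 * 0.21 = 3.528
Formula: A = sum(Si * alpha_i)
A = 18.102 + 19.18 + 3.211 + 3.528
A = 44.02

44.02 sabins


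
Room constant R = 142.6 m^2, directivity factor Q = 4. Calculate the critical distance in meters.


Given values:
  R = 142.6 m^2, Q = 4
Formula: d_c = 0.141 * sqrt(Q * R)
Compute Q * R = 4 * 142.6 = 570.4
Compute sqrt(570.4) = 23.883
d_c = 0.141 * 23.883 = 3.368

3.368 m


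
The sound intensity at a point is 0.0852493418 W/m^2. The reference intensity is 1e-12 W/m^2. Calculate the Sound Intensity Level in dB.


Given values:
  I = 0.0852493418 W/m^2
  I_ref = 1e-12 W/m^2
Formula: SIL = 10 * log10(I / I_ref)
Compute ratio: I / I_ref = 85249341800
Compute log10: log10(85249341800) = 10.930691
Multiply: SIL = 10 * 10.930691 = 109.31

109.31 dB


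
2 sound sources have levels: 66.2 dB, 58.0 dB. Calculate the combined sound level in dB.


Formula: L_total = 10 * log10( sum(10^(Li/10)) )
  Source 1: 10^(66.2/10) = 4168693.8347
  Source 2: 10^(58.0/10) = 630957.3445
Sum of linear values = 4799651.1792
L_total = 10 * log10(4799651.1792) = 66.81

66.81 dB


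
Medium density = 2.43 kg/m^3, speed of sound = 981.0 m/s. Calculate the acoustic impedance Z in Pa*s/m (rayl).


Given values:
  rho = 2.43 kg/m^3
  c = 981.0 m/s
Formula: Z = rho * c
Z = 2.43 * 981.0
Z = 2383.83

2383.83 rayl


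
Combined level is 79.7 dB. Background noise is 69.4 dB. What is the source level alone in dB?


Given values:
  L_total = 79.7 dB, L_bg = 69.4 dB
Formula: L_source = 10 * log10(10^(L_total/10) - 10^(L_bg/10))
Convert to linear:
  10^(79.7/10) = 93325430.0797
  10^(69.4/10) = 8709635.8996
Difference: 93325430.0797 - 8709635.8996 = 84615794.1801
L_source = 10 * log10(84615794.1801) = 79.27

79.27 dB


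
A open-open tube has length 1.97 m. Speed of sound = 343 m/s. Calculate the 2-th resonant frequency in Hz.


Given values:
  Tube type: open-open, L = 1.97 m, c = 343 m/s, n = 2
Formula: f_n = n * c / (2 * L)
Compute 2 * L = 2 * 1.97 = 3.94
f = 2 * 343 / 3.94
f = 174.11

174.11 Hz


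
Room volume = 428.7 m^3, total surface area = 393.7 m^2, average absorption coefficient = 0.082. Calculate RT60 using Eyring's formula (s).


Given values:
  V = 428.7 m^3, S = 393.7 m^2, alpha = 0.082
Formula: RT60 = 0.161 * V / (-S * ln(1 - alpha))
Compute ln(1 - 0.082) = ln(0.918) = -0.085558
Denominator: -393.7 * -0.085558 = 33.6842
Numerator: 0.161 * 428.7 = 69.0207
RT60 = 69.0207 / 33.6842 = 2.049

2.049 s


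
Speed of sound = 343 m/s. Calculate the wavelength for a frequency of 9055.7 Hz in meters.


Given values:
  c = 343 m/s, f = 9055.7 Hz
Formula: lambda = c / f
lambda = 343 / 9055.7
lambda = 0.0379

0.0379 m


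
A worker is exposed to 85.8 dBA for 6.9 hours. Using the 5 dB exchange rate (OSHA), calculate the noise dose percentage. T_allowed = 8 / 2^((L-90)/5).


Given values:
  L = 85.8 dBA, T = 6.9 hours
Formula: T_allowed = 8 / 2^((L - 90) / 5)
Compute exponent: (85.8 - 90) / 5 = -0.84
Compute 2^(-0.84) = 0.558644
T_allowed = 8 / 0.558644 = 14.32039 hours
Dose = (T / T_allowed) * 100
Dose = (6.9 / 14.32039) * 100 = 48.18

48.18 %


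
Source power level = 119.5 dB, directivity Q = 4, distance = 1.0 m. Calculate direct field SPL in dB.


Given values:
  Lw = 119.5 dB, Q = 4, r = 1.0 m
Formula: SPL = Lw + 10 * log10(Q / (4 * pi * r^2))
Compute 4 * pi * r^2 = 4 * pi * 1.0^2 = 12.5664
Compute Q / denom = 4 / 12.5664 = 0.31830914
Compute 10 * log10(0.31830914) = -4.9715
SPL = 119.5 + (-4.9715) = 114.53

114.53 dB


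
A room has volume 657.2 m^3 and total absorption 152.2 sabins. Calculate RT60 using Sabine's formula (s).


Given values:
  V = 657.2 m^3
  A = 152.2 sabins
Formula: RT60 = 0.161 * V / A
Numerator: 0.161 * 657.2 = 105.8092
RT60 = 105.8092 / 152.2 = 0.695

0.695 s


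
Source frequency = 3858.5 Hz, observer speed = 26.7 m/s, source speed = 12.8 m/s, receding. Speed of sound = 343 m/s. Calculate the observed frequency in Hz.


Given values:
  f_s = 3858.5 Hz, v_o = 26.7 m/s, v_s = 12.8 m/s
  Direction: receding
Formula: f_o = f_s * (c - v_o) / (c + v_s)
Numerator: c - v_o = 343 - 26.7 = 316.3
Denominator: c + v_s = 343 + 12.8 = 355.8
f_o = 3858.5 * 316.3 / 355.8 = 3430.14

3430.14 Hz


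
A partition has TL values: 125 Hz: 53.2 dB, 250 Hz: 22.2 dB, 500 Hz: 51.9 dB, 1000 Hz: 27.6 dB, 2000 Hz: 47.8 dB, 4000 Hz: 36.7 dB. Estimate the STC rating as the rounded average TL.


Given TL values at each frequency:
  125 Hz: 53.2 dB
  250 Hz: 22.2 dB
  500 Hz: 51.9 dB
  1000 Hz: 27.6 dB
  2000 Hz: 47.8 dB
  4000 Hz: 36.7 dB
Formula: STC ~ round(average of TL values)
Sum = 53.2 + 22.2 + 51.9 + 27.6 + 47.8 + 36.7 = 239.4
Average = 239.4 / 6 = 39.9
Rounded: 40

40


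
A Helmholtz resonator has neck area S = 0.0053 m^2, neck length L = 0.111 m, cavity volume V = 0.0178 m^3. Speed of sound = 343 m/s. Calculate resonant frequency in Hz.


Given values:
  S = 0.0053 m^2, L = 0.111 m, V = 0.0178 m^3, c = 343 m/s
Formula: f = (c / (2*pi)) * sqrt(S / (V * L))
Compute V * L = 0.0178 * 0.111 = 0.0019758
Compute S / (V * L) = 0.0053 / 0.0019758 = 2.6825
Compute sqrt(2.6825) = 1.637834
Compute c / (2*pi) = 343 / 6.283185 = 54.590148
f = 54.590148 * 1.637834 = 89.41

89.41 Hz


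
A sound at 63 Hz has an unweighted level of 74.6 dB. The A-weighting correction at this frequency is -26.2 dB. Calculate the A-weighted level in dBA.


Given values:
  SPL = 74.6 dB
  A-weighting at 63 Hz = -26.2 dB
Formula: L_A = SPL + A_weight
L_A = 74.6 + (-26.2)
L_A = 48.4

48.4 dBA


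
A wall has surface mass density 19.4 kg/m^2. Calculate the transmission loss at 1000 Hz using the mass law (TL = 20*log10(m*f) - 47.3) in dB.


Given values:
  m = 19.4 kg/m^2, f = 1000 Hz
Formula: TL = 20 * log10(m * f) - 47.3
Compute m * f = 19.4 * 1000 = 19400.0
Compute log10(19400.0) = 4.287802
Compute 20 * 4.287802 = 85.756
TL = 85.756 - 47.3 = 38.46

38.46 dB


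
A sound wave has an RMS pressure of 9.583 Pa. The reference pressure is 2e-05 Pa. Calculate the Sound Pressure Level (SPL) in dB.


Given values:
  p = 9.583 Pa
  p_ref = 2e-05 Pa
Formula: SPL = 20 * log10(p / p_ref)
Compute ratio: p / p_ref = 9.583 / 2e-05 = 479150
Compute log10: log10(479150) = 5.680471
Multiply: SPL = 20 * 5.680471 = 113.61

113.61 dB


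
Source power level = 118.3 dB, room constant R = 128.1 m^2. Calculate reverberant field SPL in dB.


Given values:
  Lw = 118.3 dB, R = 128.1 m^2
Formula: SPL = Lw + 10 * log10(4 / R)
Compute 4 / R = 4 / 128.1 = 0.031226
Compute 10 * log10(0.031226) = -15.0548
SPL = 118.3 + (-15.0548) = 103.25

103.25 dB


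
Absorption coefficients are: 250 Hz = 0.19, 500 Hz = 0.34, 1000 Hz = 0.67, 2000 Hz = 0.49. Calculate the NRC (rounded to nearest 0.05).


Given values:
  a_250 = 0.19, a_500 = 0.34
  a_1000 = 0.67, a_2000 = 0.49
Formula: NRC = (a250 + a500 + a1000 + a2000) / 4
Sum = 0.19 + 0.34 + 0.67 + 0.49 = 1.69
NRC = 1.69 / 4 = 0.4225
Rounded to nearest 0.05: 0.4

0.4


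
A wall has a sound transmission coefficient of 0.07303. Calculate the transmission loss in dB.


Given values:
  tau = 0.07303
Formula: TL = 10 * log10(1 / tau)
Compute 1 / tau = 1 / 0.07303 = 13.693
Compute log10(13.693) = 1.136499
TL = 10 * 1.136499 = 11.36

11.36 dB


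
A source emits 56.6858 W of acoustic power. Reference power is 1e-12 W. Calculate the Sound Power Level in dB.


Given values:
  W = 56.6858 W
  W_ref = 1e-12 W
Formula: SWL = 10 * log10(W / W_ref)
Compute ratio: W / W_ref = 56685800000000
Compute log10: log10(56685800000000) = 13.753474
Multiply: SWL = 10 * 13.753474 = 137.53

137.53 dB


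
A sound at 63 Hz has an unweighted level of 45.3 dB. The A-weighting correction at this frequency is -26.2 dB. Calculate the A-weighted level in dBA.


Given values:
  SPL = 45.3 dB
  A-weighting at 63 Hz = -26.2 dB
Formula: L_A = SPL + A_weight
L_A = 45.3 + (-26.2)
L_A = 19.1

19.1 dBA


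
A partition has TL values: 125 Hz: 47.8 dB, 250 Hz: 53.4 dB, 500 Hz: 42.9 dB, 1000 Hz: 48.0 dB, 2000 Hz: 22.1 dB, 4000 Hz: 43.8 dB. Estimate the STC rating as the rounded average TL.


Given TL values at each frequency:
  125 Hz: 47.8 dB
  250 Hz: 53.4 dB
  500 Hz: 42.9 dB
  1000 Hz: 48.0 dB
  2000 Hz: 22.1 dB
  4000 Hz: 43.8 dB
Formula: STC ~ round(average of TL values)
Sum = 47.8 + 53.4 + 42.9 + 48.0 + 22.1 + 43.8 = 258.0
Average = 258.0 / 6 = 43.0
Rounded: 43

43


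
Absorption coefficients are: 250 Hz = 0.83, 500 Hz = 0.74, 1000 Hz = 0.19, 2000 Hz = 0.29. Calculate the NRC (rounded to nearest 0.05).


Given values:
  a_250 = 0.83, a_500 = 0.74
  a_1000 = 0.19, a_2000 = 0.29
Formula: NRC = (a250 + a500 + a1000 + a2000) / 4
Sum = 0.83 + 0.74 + 0.19 + 0.29 = 2.05
NRC = 2.05 / 4 = 0.5125
Rounded to nearest 0.05: 0.5

0.5


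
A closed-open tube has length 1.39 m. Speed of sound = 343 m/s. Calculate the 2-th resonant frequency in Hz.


Given values:
  Tube type: closed-open, L = 1.39 m, c = 343 m/s, n = 2
Formula: f_n = (2n - 1) * c / (4 * L)
Compute 2n - 1 = 2*2 - 1 = 3
Compute 4 * L = 4 * 1.39 = 5.56
f = 3 * 343 / 5.56
f = 185.07

185.07 Hz


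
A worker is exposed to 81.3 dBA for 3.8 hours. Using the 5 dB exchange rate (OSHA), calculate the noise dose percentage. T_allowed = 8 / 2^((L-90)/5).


Given values:
  L = 81.3 dBA, T = 3.8 hours
Formula: T_allowed = 8 / 2^((L - 90) / 5)
Compute exponent: (81.3 - 90) / 5 = -1.74
Compute 2^(-1.74) = 0.29937
T_allowed = 8 / 0.29937 = 26.722785 hours
Dose = (T / T_allowed) * 100
Dose = (3.8 / 26.722785) * 100 = 14.22

14.22 %


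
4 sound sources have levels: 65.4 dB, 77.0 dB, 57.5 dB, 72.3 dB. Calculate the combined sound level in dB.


Formula: L_total = 10 * log10( sum(10^(Li/10)) )
  Source 1: 10^(65.4/10) = 3467368.5045
  Source 2: 10^(77.0/10) = 50118723.3627
  Source 3: 10^(57.5/10) = 562341.3252
  Source 4: 10^(72.3/10) = 16982436.5246
Sum of linear values = 71130869.717
L_total = 10 * log10(71130869.717) = 78.52

78.52 dB


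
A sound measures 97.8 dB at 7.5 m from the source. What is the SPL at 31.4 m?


Given values:
  SPL1 = 97.8 dB, r1 = 7.5 m, r2 = 31.4 m
Formula: SPL2 = SPL1 - 20 * log10(r2 / r1)
Compute ratio: r2 / r1 = 31.4 / 7.5 = 4.1867
Compute log10: log10(4.1867) = 0.621872
Compute drop: 20 * 0.621872 = 12.4374
SPL2 = 97.8 - 12.4374 = 85.36

85.36 dB


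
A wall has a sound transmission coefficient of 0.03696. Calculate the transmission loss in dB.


Given values:
  tau = 0.03696
Formula: TL = 10 * log10(1 / tau)
Compute 1 / tau = 1 / 0.03696 = 27.0563
Compute log10(27.0563) = 1.432268
TL = 10 * 1.432268 = 14.32

14.32 dB


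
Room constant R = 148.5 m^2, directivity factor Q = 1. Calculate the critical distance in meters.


Given values:
  R = 148.5 m^2, Q = 1
Formula: d_c = 0.141 * sqrt(Q * R)
Compute Q * R = 1 * 148.5 = 148.5
Compute sqrt(148.5) = 12.1861
d_c = 0.141 * 12.1861 = 1.718

1.718 m


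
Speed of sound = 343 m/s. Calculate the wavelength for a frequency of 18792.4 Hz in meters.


Given values:
  c = 343 m/s, f = 18792.4 Hz
Formula: lambda = c / f
lambda = 343 / 18792.4
lambda = 0.0183

0.0183 m


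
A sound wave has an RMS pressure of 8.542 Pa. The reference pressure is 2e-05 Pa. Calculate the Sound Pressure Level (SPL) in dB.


Given values:
  p = 8.542 Pa
  p_ref = 2e-05 Pa
Formula: SPL = 20 * log10(p / p_ref)
Compute ratio: p / p_ref = 8.542 / 2e-05 = 427100
Compute log10: log10(427100) = 5.63053
Multiply: SPL = 20 * 5.63053 = 112.61

112.61 dB


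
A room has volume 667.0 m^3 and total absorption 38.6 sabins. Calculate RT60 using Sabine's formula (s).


Given values:
  V = 667.0 m^3
  A = 38.6 sabins
Formula: RT60 = 0.161 * V / A
Numerator: 0.161 * 667.0 = 107.387
RT60 = 107.387 / 38.6 = 2.782

2.782 s


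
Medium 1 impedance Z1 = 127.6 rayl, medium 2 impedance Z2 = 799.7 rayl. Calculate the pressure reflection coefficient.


Given values:
  Z1 = 127.6 rayl, Z2 = 799.7 rayl
Formula: R = (Z2 - Z1) / (Z2 + Z1)
Numerator: Z2 - Z1 = 799.7 - 127.6 = 672.1
Denominator: Z2 + Z1 = 799.7 + 127.6 = 927.3
R = 672.1 / 927.3 = 0.7248

0.7248


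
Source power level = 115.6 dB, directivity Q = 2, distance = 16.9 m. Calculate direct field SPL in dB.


Given values:
  Lw = 115.6 dB, Q = 2, r = 16.9 m
Formula: SPL = Lw + 10 * log10(Q / (4 * pi * r^2))
Compute 4 * pi * r^2 = 4 * pi * 16.9^2 = 3589.0811
Compute Q / denom = 2 / 3589.0811 = 0.00055725
Compute 10 * log10(0.00055725) = -32.5395
SPL = 115.6 + (-32.5395) = 83.06

83.06 dB


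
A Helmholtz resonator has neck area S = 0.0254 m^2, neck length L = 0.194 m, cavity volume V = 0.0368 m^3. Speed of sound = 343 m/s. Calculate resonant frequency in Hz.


Given values:
  S = 0.0254 m^2, L = 0.194 m, V = 0.0368 m^3, c = 343 m/s
Formula: f = (c / (2*pi)) * sqrt(S / (V * L))
Compute V * L = 0.0368 * 0.194 = 0.0071392
Compute S / (V * L) = 0.0254 / 0.0071392 = 3.5578
Compute sqrt(3.5578) = 1.886213
Compute c / (2*pi) = 343 / 6.283185 = 54.590148
f = 54.590148 * 1.886213 = 102.97

102.97 Hz


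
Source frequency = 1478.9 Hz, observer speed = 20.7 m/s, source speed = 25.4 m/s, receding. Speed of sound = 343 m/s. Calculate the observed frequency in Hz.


Given values:
  f_s = 1478.9 Hz, v_o = 20.7 m/s, v_s = 25.4 m/s
  Direction: receding
Formula: f_o = f_s * (c - v_o) / (c + v_s)
Numerator: c - v_o = 343 - 20.7 = 322.3
Denominator: c + v_s = 343 + 25.4 = 368.4
f_o = 1478.9 * 322.3 / 368.4 = 1293.84

1293.84 Hz


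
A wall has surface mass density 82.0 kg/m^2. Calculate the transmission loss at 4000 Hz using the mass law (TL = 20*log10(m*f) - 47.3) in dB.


Given values:
  m = 82.0 kg/m^2, f = 4000 Hz
Formula: TL = 20 * log10(m * f) - 47.3
Compute m * f = 82.0 * 4000 = 328000.0
Compute log10(328000.0) = 5.515874
Compute 20 * 5.515874 = 110.3175
TL = 110.3175 - 47.3 = 63.02

63.02 dB


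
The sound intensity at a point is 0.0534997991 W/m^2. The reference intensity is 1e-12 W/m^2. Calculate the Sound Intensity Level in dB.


Given values:
  I = 0.0534997991 W/m^2
  I_ref = 1e-12 W/m^2
Formula: SIL = 10 * log10(I / I_ref)
Compute ratio: I / I_ref = 53499799100
Compute log10: log10(53499799100) = 10.728352
Multiply: SIL = 10 * 10.728352 = 107.28

107.28 dB


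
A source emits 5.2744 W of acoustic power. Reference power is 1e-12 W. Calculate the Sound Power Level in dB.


Given values:
  W = 5.2744 W
  W_ref = 1e-12 W
Formula: SWL = 10 * log10(W / W_ref)
Compute ratio: W / W_ref = 5274400000000
Compute log10: log10(5274400000000) = 12.722173
Multiply: SWL = 10 * 12.722173 = 127.22

127.22 dB


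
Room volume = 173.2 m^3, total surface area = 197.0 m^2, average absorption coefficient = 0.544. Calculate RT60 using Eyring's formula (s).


Given values:
  V = 173.2 m^3, S = 197.0 m^2, alpha = 0.544
Formula: RT60 = 0.161 * V / (-S * ln(1 - alpha))
Compute ln(1 - 0.544) = ln(0.456) = -0.785262
Denominator: -197.0 * -0.785262 = 154.6966
Numerator: 0.161 * 173.2 = 27.8852
RT60 = 27.8852 / 154.6966 = 0.18

0.18 s


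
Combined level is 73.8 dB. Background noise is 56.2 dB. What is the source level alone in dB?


Given values:
  L_total = 73.8 dB, L_bg = 56.2 dB
Formula: L_source = 10 * log10(10^(L_total/10) - 10^(L_bg/10))
Convert to linear:
  10^(73.8/10) = 23988329.1902
  10^(56.2/10) = 416869.3835
Difference: 23988329.1902 - 416869.3835 = 23571459.8067
L_source = 10 * log10(23571459.8067) = 73.72

73.72 dB


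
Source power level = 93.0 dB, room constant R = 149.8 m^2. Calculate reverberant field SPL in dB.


Given values:
  Lw = 93.0 dB, R = 149.8 m^2
Formula: SPL = Lw + 10 * log10(4 / R)
Compute 4 / R = 4 / 149.8 = 0.026702
Compute 10 * log10(0.026702) = -15.7346
SPL = 93.0 + (-15.7346) = 77.27

77.27 dB


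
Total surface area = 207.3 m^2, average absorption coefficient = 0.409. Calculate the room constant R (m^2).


Given values:
  S = 207.3 m^2, alpha = 0.409
Formula: R = S * alpha / (1 - alpha)
Numerator: 207.3 * 0.409 = 84.7857
Denominator: 1 - 0.409 = 0.591
R = 84.7857 / 0.591 = 143.46

143.46 m^2


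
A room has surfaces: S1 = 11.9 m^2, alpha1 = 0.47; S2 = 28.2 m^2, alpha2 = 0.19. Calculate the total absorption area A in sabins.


Given surfaces:
  Surface 1: 11.9 * 0.47 = 5.593
  Surface 2: 28.2 * 0.19 = 5.358
Formula: A = sum(Si * alpha_i)
A = 5.593 + 5.358
A = 10.95

10.95 sabins


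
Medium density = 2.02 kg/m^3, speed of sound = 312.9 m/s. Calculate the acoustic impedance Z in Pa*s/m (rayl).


Given values:
  rho = 2.02 kg/m^3
  c = 312.9 m/s
Formula: Z = rho * c
Z = 2.02 * 312.9
Z = 632.06

632.06 rayl


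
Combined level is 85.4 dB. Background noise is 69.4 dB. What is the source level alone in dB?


Given values:
  L_total = 85.4 dB, L_bg = 69.4 dB
Formula: L_source = 10 * log10(10^(L_total/10) - 10^(L_bg/10))
Convert to linear:
  10^(85.4/10) = 346736850.4525
  10^(69.4/10) = 8709635.8996
Difference: 346736850.4525 - 8709635.8996 = 338027214.5529
L_source = 10 * log10(338027214.5529) = 85.29

85.29 dB


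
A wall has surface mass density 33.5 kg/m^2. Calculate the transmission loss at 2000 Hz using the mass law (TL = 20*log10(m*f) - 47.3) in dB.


Given values:
  m = 33.5 kg/m^2, f = 2000 Hz
Formula: TL = 20 * log10(m * f) - 47.3
Compute m * f = 33.5 * 2000 = 67000.0
Compute log10(67000.0) = 4.826075
Compute 20 * 4.826075 = 96.5215
TL = 96.5215 - 47.3 = 49.22

49.22 dB


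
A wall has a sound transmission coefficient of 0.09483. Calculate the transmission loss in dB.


Given values:
  tau = 0.09483
Formula: TL = 10 * log10(1 / tau)
Compute 1 / tau = 1 / 0.09483 = 10.5452
Compute log10(10.5452) = 1.023055
TL = 10 * 1.023055 = 10.23

10.23 dB


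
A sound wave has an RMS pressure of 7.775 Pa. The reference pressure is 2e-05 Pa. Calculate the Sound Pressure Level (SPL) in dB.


Given values:
  p = 7.775 Pa
  p_ref = 2e-05 Pa
Formula: SPL = 20 * log10(p / p_ref)
Compute ratio: p / p_ref = 7.775 / 2e-05 = 388750
Compute log10: log10(388750) = 5.58967
Multiply: SPL = 20 * 5.58967 = 111.79

111.79 dB


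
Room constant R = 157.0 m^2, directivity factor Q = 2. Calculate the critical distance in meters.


Given values:
  R = 157.0 m^2, Q = 2
Formula: d_c = 0.141 * sqrt(Q * R)
Compute Q * R = 2 * 157.0 = 314.0
Compute sqrt(314.0) = 17.72
d_c = 0.141 * 17.72 = 2.499

2.499 m


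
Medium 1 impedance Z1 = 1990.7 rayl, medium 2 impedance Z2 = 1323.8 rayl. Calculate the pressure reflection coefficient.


Given values:
  Z1 = 1990.7 rayl, Z2 = 1323.8 rayl
Formula: R = (Z2 - Z1) / (Z2 + Z1)
Numerator: Z2 - Z1 = 1323.8 - 1990.7 = -666.9
Denominator: Z2 + Z1 = 1323.8 + 1990.7 = 3314.5
R = -666.9 / 3314.5 = -0.2012

-0.2012


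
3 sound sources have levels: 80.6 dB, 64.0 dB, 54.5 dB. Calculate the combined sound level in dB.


Formula: L_total = 10 * log10( sum(10^(Li/10)) )
  Source 1: 10^(80.6/10) = 114815362.1497
  Source 2: 10^(64.0/10) = 2511886.4315
  Source 3: 10^(54.5/10) = 281838.2931
Sum of linear values = 117609086.8743
L_total = 10 * log10(117609086.8743) = 80.7

80.7 dB


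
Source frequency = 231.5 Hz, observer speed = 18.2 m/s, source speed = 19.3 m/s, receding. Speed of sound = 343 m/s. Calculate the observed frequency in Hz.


Given values:
  f_s = 231.5 Hz, v_o = 18.2 m/s, v_s = 19.3 m/s
  Direction: receding
Formula: f_o = f_s * (c - v_o) / (c + v_s)
Numerator: c - v_o = 343 - 18.2 = 324.8
Denominator: c + v_s = 343 + 19.3 = 362.3
f_o = 231.5 * 324.8 / 362.3 = 207.54

207.54 Hz


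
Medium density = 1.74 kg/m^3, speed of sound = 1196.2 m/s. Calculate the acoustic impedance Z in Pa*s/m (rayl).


Given values:
  rho = 1.74 kg/m^3
  c = 1196.2 m/s
Formula: Z = rho * c
Z = 1.74 * 1196.2
Z = 2081.39

2081.39 rayl


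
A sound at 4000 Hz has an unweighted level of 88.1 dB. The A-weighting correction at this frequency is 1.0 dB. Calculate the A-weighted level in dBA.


Given values:
  SPL = 88.1 dB
  A-weighting at 4000 Hz = 1.0 dB
Formula: L_A = SPL + A_weight
L_A = 88.1 + (1.0)
L_A = 89.1

89.1 dBA


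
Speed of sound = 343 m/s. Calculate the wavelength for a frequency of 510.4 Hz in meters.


Given values:
  c = 343 m/s, f = 510.4 Hz
Formula: lambda = c / f
lambda = 343 / 510.4
lambda = 0.672

0.672 m


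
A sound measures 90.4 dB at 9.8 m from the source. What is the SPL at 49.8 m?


Given values:
  SPL1 = 90.4 dB, r1 = 9.8 m, r2 = 49.8 m
Formula: SPL2 = SPL1 - 20 * log10(r2 / r1)
Compute ratio: r2 / r1 = 49.8 / 9.8 = 5.0816
Compute log10: log10(5.0816) = 0.706
Compute drop: 20 * 0.706 = 14.12
SPL2 = 90.4 - 14.12 = 76.28

76.28 dB


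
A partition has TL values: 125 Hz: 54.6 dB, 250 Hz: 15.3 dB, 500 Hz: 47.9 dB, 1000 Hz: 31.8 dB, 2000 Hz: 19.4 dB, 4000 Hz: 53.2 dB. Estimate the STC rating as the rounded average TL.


Given TL values at each frequency:
  125 Hz: 54.6 dB
  250 Hz: 15.3 dB
  500 Hz: 47.9 dB
  1000 Hz: 31.8 dB
  2000 Hz: 19.4 dB
  4000 Hz: 53.2 dB
Formula: STC ~ round(average of TL values)
Sum = 54.6 + 15.3 + 47.9 + 31.8 + 19.4 + 53.2 = 222.2
Average = 222.2 / 6 = 37.03
Rounded: 37

37


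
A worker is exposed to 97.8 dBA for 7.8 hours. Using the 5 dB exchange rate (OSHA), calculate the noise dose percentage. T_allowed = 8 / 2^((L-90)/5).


Given values:
  L = 97.8 dBA, T = 7.8 hours
Formula: T_allowed = 8 / 2^((L - 90) / 5)
Compute exponent: (97.8 - 90) / 5 = 1.56
Compute 2^(1.56) = 2.948538
T_allowed = 8 / 2.948538 = 2.713209 hours
Dose = (T / T_allowed) * 100
Dose = (7.8 / 2.713209) * 100 = 287.48

287.48 %


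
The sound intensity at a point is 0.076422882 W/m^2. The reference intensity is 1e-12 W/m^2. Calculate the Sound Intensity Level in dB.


Given values:
  I = 0.076422882 W/m^2
  I_ref = 1e-12 W/m^2
Formula: SIL = 10 * log10(I / I_ref)
Compute ratio: I / I_ref = 76422882000
Compute log10: log10(76422882000) = 10.883223
Multiply: SIL = 10 * 10.883223 = 108.83

108.83 dB
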